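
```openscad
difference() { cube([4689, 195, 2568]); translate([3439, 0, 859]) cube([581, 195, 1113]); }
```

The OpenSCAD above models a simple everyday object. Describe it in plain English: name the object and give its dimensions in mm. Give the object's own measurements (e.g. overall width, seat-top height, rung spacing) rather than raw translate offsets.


A wall 4689 mm long (x), 195 mm thick (y), 2568 mm tall, with a rectangular window opening cut through it. The opening is 581 mm wide and 1113 mm tall; its sill is at z = 859 mm and its near (−x) edge is 3439 mm from the wall's −x end. The opening passes through the full wall thickness.


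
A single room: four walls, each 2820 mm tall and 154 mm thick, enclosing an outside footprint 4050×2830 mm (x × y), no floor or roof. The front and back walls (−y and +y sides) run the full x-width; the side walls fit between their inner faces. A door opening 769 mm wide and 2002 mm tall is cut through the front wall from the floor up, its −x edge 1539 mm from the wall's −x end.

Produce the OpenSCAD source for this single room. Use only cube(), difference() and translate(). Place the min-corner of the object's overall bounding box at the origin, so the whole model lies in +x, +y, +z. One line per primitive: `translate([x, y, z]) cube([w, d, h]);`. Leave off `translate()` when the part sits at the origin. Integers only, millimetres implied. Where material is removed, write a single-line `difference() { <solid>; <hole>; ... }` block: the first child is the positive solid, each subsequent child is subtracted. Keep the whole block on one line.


difference() { cube([4050, 154, 2820]); translate([1539, 0, 0]) cube([769, 154, 2002]); }
translate([0, 2676, 0]) cube([4050, 154, 2820]);
translate([0, 154, 0]) cube([154, 2522, 2820]);
translate([3896, 154, 0]) cube([154, 2522, 2820]);


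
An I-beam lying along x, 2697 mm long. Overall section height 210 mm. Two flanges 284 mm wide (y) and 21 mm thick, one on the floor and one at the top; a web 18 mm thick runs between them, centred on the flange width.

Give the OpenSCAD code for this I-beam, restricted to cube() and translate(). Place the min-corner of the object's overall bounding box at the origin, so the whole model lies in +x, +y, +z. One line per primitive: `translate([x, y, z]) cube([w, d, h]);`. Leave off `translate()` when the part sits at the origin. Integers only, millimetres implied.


cube([2697, 284, 21]);
translate([0, 133, 21]) cube([2697, 18, 168]);
translate([0, 0, 189]) cube([2697, 284, 21]);


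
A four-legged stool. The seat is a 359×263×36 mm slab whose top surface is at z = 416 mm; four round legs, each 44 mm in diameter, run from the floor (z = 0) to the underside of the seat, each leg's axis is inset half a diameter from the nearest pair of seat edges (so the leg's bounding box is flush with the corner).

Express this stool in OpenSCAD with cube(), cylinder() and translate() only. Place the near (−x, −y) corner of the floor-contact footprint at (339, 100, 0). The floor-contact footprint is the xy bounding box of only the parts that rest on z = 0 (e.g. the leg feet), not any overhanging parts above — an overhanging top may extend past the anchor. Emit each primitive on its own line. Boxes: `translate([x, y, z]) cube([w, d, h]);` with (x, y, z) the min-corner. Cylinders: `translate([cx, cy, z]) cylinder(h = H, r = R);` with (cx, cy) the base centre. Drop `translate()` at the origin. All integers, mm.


// leg_h = 416 - 36 = 380
translate([339, 100, 380]) cube([359, 263, 36]);
translate([361, 122, 0]) cylinder(h = 380, r = 22);
translate([676, 122, 0]) cylinder(h = 380, r = 22);
translate([361, 341, 0]) cylinder(h = 380, r = 22);
translate([676, 341, 0]) cylinder(h = 380, r = 22);


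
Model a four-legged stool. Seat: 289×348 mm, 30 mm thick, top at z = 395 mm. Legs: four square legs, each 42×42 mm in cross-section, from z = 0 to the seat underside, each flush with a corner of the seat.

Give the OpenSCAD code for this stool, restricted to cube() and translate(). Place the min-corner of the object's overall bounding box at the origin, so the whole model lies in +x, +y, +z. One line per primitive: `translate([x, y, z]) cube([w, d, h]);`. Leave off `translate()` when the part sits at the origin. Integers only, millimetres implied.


translate([0, 0, 365]) cube([289, 348, 30]);
cube([42, 42, 365]);
translate([247, 0, 0]) cube([42, 42, 365]);
translate([0, 306, 0]) cube([42, 42, 365]);
translate([247, 306, 0]) cube([42, 42, 365]);


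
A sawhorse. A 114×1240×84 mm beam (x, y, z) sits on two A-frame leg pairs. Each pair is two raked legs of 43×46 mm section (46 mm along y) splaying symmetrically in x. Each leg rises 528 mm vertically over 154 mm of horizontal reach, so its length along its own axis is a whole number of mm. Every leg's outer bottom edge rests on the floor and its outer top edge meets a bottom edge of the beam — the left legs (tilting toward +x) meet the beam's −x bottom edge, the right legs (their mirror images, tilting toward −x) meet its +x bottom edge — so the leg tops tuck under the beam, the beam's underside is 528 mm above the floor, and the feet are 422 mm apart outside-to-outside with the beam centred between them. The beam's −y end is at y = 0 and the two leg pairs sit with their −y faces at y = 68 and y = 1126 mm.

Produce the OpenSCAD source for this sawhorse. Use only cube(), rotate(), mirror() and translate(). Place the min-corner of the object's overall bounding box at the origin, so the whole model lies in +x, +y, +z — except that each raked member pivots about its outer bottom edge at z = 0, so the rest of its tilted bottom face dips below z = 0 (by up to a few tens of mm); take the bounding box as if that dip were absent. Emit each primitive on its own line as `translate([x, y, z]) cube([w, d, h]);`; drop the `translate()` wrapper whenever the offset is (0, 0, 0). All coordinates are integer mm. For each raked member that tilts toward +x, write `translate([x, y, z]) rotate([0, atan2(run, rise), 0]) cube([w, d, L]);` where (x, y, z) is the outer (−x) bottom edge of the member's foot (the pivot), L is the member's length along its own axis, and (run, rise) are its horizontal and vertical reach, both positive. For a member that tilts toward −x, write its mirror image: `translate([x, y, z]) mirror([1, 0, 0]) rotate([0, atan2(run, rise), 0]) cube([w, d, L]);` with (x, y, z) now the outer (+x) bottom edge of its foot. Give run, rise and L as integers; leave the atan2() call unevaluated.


// leg length = √(154² + 528²) = 550
// right-leg outer foot x = 2·154 + 114 = 422
// beam min-corner = (154, 0, 528)
translate([154, 0, 528]) cube([114, 1240, 84]);
translate([0, 68, 0]) rotate([0, atan2(154, 528), 0]) cube([43, 46, 550]);
translate([422, 68, 0]) mirror([1, 0, 0]) rotate([0, atan2(154, 528), 0]) cube([43, 46, 550]);
translate([0, 1126, 0]) rotate([0, atan2(154, 528), 0]) cube([43, 46, 550]);
translate([422, 1126, 0]) mirror([1, 0, 0]) rotate([0, atan2(154, 528), 0]) cube([43, 46, 550]);


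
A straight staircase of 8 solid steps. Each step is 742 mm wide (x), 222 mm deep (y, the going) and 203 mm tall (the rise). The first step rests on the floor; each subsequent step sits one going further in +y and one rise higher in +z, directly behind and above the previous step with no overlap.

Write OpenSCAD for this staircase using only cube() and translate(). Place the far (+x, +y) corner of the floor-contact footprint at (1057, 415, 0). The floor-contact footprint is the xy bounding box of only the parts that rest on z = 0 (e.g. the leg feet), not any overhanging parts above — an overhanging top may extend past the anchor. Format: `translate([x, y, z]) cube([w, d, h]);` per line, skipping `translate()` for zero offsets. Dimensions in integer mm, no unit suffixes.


translate([315, 193, 0]) cube([742, 222, 203]);
translate([315, 415, 203]) cube([742, 222, 203]);
translate([315, 637, 406]) cube([742, 222, 203]);
translate([315, 859, 609]) cube([742, 222, 203]);
translate([315, 1081, 812]) cube([742, 222, 203]);
translate([315, 1303, 1015]) cube([742, 222, 203]);
translate([315, 1525, 1218]) cube([742, 222, 203]);
translate([315, 1747, 1421]) cube([742, 222, 203]);


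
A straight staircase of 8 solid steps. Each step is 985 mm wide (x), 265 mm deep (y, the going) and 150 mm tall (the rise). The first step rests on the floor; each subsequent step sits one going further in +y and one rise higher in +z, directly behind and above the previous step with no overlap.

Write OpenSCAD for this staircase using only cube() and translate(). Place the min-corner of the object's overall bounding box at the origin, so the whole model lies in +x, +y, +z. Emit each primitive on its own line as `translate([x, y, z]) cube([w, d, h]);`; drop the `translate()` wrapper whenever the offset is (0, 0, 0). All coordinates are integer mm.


cube([985, 265, 150]);
translate([0, 265, 150]) cube([985, 265, 150]);
translate([0, 530, 300]) cube([985, 265, 150]);
translate([0, 795, 450]) cube([985, 265, 150]);
translate([0, 1060, 600]) cube([985, 265, 150]);
translate([0, 1325, 750]) cube([985, 265, 150]);
translate([0, 1590, 900]) cube([985, 265, 150]);
translate([0, 1855, 1050]) cube([985, 265, 150]);


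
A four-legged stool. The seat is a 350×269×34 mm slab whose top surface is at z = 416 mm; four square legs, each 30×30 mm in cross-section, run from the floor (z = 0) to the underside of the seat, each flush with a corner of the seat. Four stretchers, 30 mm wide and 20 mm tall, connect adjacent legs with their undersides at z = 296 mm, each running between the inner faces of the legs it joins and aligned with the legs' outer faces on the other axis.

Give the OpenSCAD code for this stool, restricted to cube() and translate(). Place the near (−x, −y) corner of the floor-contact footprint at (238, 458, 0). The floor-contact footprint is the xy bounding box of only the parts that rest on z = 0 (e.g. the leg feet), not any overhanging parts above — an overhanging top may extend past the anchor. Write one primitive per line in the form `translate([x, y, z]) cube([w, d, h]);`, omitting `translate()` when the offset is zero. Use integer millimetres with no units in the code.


translate([238, 458, 382]) cube([350, 269, 34]);
translate([238, 458, 0]) cube([30, 30, 382]);
translate([558, 458, 0]) cube([30, 30, 382]);
translate([238, 697, 0]) cube([30, 30, 382]);
translate([558, 697, 0]) cube([30, 30, 382]);
translate([268, 458, 296]) cube([290, 30, 20]);
translate([268, 697, 296]) cube([290, 30, 20]);
translate([238, 488, 296]) cube([30, 209, 20]);
translate([558, 488, 296]) cube([30, 209, 20]);


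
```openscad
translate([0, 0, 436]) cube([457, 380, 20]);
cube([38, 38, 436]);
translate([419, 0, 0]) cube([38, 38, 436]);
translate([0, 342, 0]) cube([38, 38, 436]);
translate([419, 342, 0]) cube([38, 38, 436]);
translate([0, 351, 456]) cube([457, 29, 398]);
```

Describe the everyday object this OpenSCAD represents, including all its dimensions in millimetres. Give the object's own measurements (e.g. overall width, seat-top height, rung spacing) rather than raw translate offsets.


A chair. The seat is a 457×380×20 mm slab with its top at z = 456 mm, on four 38×38 mm corner legs (flush with the seat edges, standing on z = 0). A flat backrest 29 mm thick, 398 mm tall, spans the full seat width and rises from the seat top along its +y edge, rear face flush with the rear of the seat.


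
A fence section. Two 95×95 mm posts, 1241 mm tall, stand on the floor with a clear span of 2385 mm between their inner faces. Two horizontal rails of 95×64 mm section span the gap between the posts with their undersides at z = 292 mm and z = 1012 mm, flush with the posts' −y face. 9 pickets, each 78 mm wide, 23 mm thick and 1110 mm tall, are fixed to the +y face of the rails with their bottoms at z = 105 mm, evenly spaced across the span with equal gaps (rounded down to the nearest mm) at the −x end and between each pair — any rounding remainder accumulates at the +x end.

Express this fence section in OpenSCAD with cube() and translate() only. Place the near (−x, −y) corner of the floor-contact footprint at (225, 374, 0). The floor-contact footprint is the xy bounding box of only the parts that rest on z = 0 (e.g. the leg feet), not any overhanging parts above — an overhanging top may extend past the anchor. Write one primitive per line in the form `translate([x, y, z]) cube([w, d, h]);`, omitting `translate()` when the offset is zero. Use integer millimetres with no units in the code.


translate([225, 374, 0]) cube([95, 95, 1241]);
translate([2705, 374, 0]) cube([95, 95, 1241]);
translate([320, 374, 292]) cube([2385, 95, 64]);
translate([320, 374, 1012]) cube([2385, 95, 64]);
translate([488, 469, 105]) cube([78, 23, 1110]);
translate([734, 469, 105]) cube([78, 23, 1110]);
translate([980, 469, 105]) cube([78, 23, 1110]);
translate([1226, 469, 105]) cube([78, 23, 1110]);
translate([1472, 469, 105]) cube([78, 23, 1110]);
translate([1718, 469, 105]) cube([78, 23, 1110]);
translate([1964, 469, 105]) cube([78, 23, 1110]);
translate([2210, 469, 105]) cube([78, 23, 1110]);
translate([2456, 469, 105]) cube([78, 23, 1110]);


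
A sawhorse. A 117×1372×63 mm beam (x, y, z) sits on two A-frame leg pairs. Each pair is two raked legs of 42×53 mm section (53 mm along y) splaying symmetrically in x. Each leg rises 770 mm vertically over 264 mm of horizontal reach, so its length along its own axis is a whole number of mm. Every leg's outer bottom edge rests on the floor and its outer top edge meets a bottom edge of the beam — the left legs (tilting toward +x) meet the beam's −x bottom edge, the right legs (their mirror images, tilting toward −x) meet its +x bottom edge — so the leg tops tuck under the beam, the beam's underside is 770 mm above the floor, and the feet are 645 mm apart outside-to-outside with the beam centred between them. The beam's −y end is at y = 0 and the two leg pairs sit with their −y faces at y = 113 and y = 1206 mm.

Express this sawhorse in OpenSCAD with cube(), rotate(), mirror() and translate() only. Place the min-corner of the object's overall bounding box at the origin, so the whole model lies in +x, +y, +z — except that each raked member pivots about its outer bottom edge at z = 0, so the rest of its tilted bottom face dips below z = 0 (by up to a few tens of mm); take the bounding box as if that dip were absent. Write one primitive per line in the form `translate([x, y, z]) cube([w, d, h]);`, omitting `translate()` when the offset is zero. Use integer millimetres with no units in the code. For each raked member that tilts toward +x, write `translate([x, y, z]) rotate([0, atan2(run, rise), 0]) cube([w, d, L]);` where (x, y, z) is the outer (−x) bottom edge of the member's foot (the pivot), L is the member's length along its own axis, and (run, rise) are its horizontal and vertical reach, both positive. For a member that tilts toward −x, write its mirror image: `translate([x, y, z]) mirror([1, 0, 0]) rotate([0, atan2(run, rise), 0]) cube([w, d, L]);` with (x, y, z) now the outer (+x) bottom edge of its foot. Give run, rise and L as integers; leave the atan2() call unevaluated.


translate([264, 0, 770]) cube([117, 1372, 63]);
translate([0, 113, 0]) rotate([0, atan2(264, 770), 0]) cube([42, 53, 814]);
translate([645, 113, 0]) mirror([1, 0, 0]) rotate([0, atan2(264, 770), 0]) cube([42, 53, 814]);
translate([0, 1206, 0]) rotate([0, atan2(264, 770), 0]) cube([42, 53, 814]);
translate([645, 1206, 0]) mirror([1, 0, 0]) rotate([0, atan2(264, 770), 0]) cube([42, 53, 814]);


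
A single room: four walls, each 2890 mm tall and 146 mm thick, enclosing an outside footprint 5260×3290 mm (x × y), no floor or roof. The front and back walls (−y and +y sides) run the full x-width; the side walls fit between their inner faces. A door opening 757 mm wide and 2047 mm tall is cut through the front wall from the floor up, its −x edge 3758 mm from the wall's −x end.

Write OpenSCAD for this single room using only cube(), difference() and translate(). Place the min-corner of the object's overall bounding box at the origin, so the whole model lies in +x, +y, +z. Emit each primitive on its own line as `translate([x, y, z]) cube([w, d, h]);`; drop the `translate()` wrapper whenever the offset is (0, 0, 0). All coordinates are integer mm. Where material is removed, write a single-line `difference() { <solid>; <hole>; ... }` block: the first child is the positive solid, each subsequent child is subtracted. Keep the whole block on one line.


difference() { cube([5260, 146, 2890]); translate([3758, 0, 0]) cube([757, 146, 2047]); }
translate([0, 3144, 0]) cube([5260, 146, 2890]);
translate([0, 146, 0]) cube([146, 2998, 2890]);
translate([5114, 146, 0]) cube([146, 2998, 2890]);


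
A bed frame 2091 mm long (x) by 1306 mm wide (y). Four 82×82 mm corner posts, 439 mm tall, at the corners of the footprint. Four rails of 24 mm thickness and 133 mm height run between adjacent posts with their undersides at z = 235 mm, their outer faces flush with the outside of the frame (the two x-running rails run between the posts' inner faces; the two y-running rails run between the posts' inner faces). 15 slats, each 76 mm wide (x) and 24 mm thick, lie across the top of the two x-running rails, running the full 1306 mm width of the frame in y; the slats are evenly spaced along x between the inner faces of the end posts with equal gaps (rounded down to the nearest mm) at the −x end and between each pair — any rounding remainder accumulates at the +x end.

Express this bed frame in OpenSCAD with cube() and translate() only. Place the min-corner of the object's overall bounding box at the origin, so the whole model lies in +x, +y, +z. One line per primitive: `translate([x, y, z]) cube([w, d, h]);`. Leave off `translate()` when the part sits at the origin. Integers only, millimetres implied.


cube([82, 82, 439]);
translate([0, 1224, 0]) cube([82, 82, 439]);
translate([2009, 0, 0]) cube([82, 82, 439]);
translate([2009, 1224, 0]) cube([82, 82, 439]);
translate([82, 0, 235]) cube([1927, 24, 133]);
translate([82, 1282, 235]) cube([1927, 24, 133]);
translate([0, 82, 235]) cube([24, 1142, 133]);
translate([2067, 82, 235]) cube([24, 1142, 133]);
translate([131, 0, 368]) cube([76, 1306, 24]);
translate([256, 0, 368]) cube([76, 1306, 24]);
translate([381, 0, 368]) cube([76, 1306, 24]);
translate([506, 0, 368]) cube([76, 1306, 24]);
translate([631, 0, 368]) cube([76, 1306, 24]);
translate([756, 0, 368]) cube([76, 1306, 24]);
translate([881, 0, 368]) cube([76, 1306, 24]);
translate([1006, 0, 368]) cube([76, 1306, 24]);
translate([1131, 0, 368]) cube([76, 1306, 24]);
translate([1256, 0, 368]) cube([76, 1306, 24]);
translate([1381, 0, 368]) cube([76, 1306, 24]);
translate([1506, 0, 368]) cube([76, 1306, 24]);
translate([1631, 0, 368]) cube([76, 1306, 24]);
translate([1756, 0, 368]) cube([76, 1306, 24]);
translate([1881, 0, 368]) cube([76, 1306, 24]);


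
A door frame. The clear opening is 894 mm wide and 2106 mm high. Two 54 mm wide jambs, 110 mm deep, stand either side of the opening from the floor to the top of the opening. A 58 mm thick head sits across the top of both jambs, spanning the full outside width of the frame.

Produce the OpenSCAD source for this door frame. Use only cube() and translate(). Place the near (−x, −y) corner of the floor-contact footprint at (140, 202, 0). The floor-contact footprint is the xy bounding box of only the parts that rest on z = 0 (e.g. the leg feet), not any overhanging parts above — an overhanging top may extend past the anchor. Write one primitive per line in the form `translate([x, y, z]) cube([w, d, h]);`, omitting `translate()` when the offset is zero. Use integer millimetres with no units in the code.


translate([140, 202, 0]) cube([54, 110, 2106]);
translate([1088, 202, 0]) cube([54, 110, 2106]);
translate([140, 202, 2106]) cube([1002, 110, 58]);


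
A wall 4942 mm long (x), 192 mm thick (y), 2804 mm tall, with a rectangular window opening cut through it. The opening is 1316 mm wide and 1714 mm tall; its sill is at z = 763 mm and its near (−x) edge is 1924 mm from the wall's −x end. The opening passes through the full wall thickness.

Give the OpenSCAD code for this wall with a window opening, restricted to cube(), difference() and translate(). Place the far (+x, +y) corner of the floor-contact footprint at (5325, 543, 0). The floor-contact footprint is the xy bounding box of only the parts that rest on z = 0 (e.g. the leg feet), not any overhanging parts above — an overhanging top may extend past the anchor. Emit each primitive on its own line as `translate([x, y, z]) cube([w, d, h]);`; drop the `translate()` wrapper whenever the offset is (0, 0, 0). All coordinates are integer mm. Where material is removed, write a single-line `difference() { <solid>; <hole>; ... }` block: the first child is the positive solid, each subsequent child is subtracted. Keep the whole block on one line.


difference() { translate([383, 351, 0]) cube([4942, 192, 2804]); translate([2307, 351, 763]) cube([1316, 192, 1714]); }


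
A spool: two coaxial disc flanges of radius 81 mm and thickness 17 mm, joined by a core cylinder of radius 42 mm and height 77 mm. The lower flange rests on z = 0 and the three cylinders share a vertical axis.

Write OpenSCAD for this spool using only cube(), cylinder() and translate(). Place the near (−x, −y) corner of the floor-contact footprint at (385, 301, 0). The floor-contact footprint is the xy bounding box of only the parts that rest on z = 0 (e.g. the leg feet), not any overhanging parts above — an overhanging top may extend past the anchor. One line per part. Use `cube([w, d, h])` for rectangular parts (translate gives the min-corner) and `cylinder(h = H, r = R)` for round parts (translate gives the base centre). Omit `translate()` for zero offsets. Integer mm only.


translate([466, 382, 0]) cylinder(h = 17, r = 81);
translate([466, 382, 17]) cylinder(h = 77, r = 42);
translate([466, 382, 94]) cylinder(h = 17, r = 81);


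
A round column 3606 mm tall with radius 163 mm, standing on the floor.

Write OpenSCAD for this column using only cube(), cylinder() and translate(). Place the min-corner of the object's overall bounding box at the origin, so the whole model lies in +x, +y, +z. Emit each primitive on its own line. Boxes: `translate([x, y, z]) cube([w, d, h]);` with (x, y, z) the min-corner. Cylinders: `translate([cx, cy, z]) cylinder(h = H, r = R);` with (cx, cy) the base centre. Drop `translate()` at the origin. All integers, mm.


translate([163, 163, 0]) cylinder(h = 3606, r = 163);


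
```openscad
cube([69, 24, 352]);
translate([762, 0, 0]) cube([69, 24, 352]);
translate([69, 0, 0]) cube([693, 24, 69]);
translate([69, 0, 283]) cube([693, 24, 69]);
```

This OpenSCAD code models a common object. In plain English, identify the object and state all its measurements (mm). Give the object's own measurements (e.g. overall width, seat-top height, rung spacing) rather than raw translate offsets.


A rectangular picture frame lying in the x–z plane (depth along y). The opening is 693 mm wide (x) by 214 mm tall (z), surrounded by a border 69 mm wide on all four sides. The frame is 24 mm deep and is made of two full-height vertical stiles with two horizontal rails fitted between them.


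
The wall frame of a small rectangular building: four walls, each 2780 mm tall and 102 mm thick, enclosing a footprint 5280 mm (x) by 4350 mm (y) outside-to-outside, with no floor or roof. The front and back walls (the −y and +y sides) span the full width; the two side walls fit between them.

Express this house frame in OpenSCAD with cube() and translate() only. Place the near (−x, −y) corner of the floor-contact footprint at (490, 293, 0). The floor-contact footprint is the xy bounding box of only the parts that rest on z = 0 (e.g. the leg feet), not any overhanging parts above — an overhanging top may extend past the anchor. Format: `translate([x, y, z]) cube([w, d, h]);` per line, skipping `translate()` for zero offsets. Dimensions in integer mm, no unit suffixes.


translate([490, 293, 0]) cube([5280, 102, 2780]);
translate([490, 4541, 0]) cube([5280, 102, 2780]);
translate([490, 395, 0]) cube([102, 4146, 2780]);
translate([5668, 395, 0]) cube([102, 4146, 2780]);


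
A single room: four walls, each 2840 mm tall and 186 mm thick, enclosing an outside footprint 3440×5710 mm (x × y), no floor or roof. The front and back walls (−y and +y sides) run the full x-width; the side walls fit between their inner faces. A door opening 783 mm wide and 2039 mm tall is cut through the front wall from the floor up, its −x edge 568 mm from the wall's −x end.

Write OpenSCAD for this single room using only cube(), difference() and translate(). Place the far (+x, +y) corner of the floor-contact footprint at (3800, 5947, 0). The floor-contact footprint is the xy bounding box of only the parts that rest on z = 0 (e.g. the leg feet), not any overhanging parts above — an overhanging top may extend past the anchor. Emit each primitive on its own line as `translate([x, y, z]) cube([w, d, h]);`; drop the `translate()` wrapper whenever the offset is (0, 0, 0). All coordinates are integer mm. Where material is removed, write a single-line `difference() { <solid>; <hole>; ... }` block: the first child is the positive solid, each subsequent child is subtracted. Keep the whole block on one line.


difference() { translate([360, 237, 0]) cube([3440, 186, 2840]); translate([928, 237, 0]) cube([783, 186, 2039]); }
translate([360, 5761, 0]) cube([3440, 186, 2840]);
translate([360, 423, 0]) cube([186, 5338, 2840]);
translate([3614, 423, 0]) cube([186, 5338, 2840]);


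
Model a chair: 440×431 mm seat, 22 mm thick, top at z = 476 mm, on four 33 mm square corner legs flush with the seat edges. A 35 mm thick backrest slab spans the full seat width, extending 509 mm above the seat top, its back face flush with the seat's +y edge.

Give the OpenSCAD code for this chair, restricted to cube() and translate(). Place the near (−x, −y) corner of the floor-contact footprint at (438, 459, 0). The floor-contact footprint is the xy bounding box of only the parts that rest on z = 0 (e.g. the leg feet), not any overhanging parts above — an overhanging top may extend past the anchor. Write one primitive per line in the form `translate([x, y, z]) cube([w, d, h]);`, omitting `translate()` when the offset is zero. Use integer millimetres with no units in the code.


translate([438, 459, 454]) cube([440, 431, 22]);
translate([438, 459, 0]) cube([33, 33, 454]);
translate([845, 459, 0]) cube([33, 33, 454]);
translate([438, 857, 0]) cube([33, 33, 454]);
translate([845, 857, 0]) cube([33, 33, 454]);
translate([438, 855, 476]) cube([440, 35, 509]);


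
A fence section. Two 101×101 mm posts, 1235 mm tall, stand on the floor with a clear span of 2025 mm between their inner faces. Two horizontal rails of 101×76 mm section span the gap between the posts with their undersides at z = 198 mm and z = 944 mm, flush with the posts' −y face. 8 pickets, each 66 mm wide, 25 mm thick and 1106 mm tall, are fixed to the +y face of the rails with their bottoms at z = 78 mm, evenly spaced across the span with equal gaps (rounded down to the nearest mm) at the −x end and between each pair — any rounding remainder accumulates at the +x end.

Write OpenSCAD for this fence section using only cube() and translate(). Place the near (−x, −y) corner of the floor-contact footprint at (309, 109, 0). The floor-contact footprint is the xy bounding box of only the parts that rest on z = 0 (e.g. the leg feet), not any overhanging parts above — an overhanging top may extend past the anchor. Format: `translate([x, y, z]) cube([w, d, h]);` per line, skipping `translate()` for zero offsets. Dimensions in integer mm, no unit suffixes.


translate([309, 109, 0]) cube([101, 101, 1235]);
translate([2435, 109, 0]) cube([101, 101, 1235]);
translate([410, 109, 198]) cube([2025, 101, 76]);
translate([410, 109, 944]) cube([2025, 101, 76]);
translate([576, 210, 78]) cube([66, 25, 1106]);
translate([808, 210, 78]) cube([66, 25, 1106]);
translate([1040, 210, 78]) cube([66, 25, 1106]);
translate([1272, 210, 78]) cube([66, 25, 1106]);
translate([1504, 210, 78]) cube([66, 25, 1106]);
translate([1736, 210, 78]) cube([66, 25, 1106]);
translate([1968, 210, 78]) cube([66, 25, 1106]);
translate([2200, 210, 78]) cube([66, 25, 1106]);


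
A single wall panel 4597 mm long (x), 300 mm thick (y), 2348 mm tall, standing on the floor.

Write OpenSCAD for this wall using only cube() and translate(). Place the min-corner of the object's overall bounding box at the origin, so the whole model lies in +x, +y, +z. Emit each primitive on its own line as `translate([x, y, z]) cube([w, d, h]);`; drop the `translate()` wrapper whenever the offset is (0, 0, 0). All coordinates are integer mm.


cube([4597, 300, 2348]);


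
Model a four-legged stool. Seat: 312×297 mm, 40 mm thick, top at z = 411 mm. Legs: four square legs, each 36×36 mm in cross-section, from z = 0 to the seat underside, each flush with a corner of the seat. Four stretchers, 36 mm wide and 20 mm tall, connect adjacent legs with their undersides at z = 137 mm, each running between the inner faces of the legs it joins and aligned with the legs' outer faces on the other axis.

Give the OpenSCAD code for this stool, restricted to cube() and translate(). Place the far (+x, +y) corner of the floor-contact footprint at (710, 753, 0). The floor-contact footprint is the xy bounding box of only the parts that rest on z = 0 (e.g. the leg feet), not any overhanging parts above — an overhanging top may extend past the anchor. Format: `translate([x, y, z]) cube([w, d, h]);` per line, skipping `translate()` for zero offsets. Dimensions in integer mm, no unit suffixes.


// leg_h = 411 - 40 = 371
// stretcher span = 312 - 2*36 = 240
translate([398, 456, 371]) cube([312, 297, 40]);
translate([398, 456, 0]) cube([36, 36, 371]);
translate([674, 456, 0]) cube([36, 36, 371]);
translate([398, 717, 0]) cube([36, 36, 371]);
translate([674, 717, 0]) cube([36, 36, 371]);
translate([434, 456, 137]) cube([240, 36, 20]);
translate([434, 717, 137]) cube([240, 36, 20]);
translate([398, 492, 137]) cube([36, 225, 20]);
translate([674, 492, 137]) cube([36, 225, 20]);


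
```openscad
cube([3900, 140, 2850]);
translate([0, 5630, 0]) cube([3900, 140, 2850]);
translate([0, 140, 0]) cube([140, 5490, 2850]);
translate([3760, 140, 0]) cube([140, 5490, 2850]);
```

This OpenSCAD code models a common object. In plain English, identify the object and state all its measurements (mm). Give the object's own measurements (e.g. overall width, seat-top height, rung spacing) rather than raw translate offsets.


The wall frame of a small rectangular building: four walls, each 2850 mm tall and 140 mm thick, enclosing a footprint 3900 mm (x) by 5770 mm (y) outside-to-outside, with no floor or roof. The front and back walls (the −y and +y sides) span the full width; the two side walls fit between them.


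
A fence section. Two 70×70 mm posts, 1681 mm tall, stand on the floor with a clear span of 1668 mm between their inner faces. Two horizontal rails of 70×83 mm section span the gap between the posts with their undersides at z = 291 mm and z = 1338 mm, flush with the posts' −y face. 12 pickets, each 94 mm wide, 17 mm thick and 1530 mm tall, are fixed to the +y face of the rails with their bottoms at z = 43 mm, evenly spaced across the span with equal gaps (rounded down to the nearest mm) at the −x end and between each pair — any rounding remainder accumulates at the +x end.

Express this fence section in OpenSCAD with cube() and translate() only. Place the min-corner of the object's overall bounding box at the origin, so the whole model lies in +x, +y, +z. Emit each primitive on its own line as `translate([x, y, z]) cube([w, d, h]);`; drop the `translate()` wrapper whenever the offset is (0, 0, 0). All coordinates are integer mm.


cube([70, 70, 1681]);
translate([1738, 0, 0]) cube([70, 70, 1681]);
translate([70, 0, 291]) cube([1668, 70, 83]);
translate([70, 0, 1338]) cube([1668, 70, 83]);
translate([111, 70, 43]) cube([94, 17, 1530]);
translate([246, 70, 43]) cube([94, 17, 1530]);
translate([381, 70, 43]) cube([94, 17, 1530]);
translate([516, 70, 43]) cube([94, 17, 1530]);
translate([651, 70, 43]) cube([94, 17, 1530]);
translate([786, 70, 43]) cube([94, 17, 1530]);
translate([921, 70, 43]) cube([94, 17, 1530]);
translate([1056, 70, 43]) cube([94, 17, 1530]);
translate([1191, 70, 43]) cube([94, 17, 1530]);
translate([1326, 70, 43]) cube([94, 17, 1530]);
translate([1461, 70, 43]) cube([94, 17, 1530]);
translate([1596, 70, 43]) cube([94, 17, 1530]);


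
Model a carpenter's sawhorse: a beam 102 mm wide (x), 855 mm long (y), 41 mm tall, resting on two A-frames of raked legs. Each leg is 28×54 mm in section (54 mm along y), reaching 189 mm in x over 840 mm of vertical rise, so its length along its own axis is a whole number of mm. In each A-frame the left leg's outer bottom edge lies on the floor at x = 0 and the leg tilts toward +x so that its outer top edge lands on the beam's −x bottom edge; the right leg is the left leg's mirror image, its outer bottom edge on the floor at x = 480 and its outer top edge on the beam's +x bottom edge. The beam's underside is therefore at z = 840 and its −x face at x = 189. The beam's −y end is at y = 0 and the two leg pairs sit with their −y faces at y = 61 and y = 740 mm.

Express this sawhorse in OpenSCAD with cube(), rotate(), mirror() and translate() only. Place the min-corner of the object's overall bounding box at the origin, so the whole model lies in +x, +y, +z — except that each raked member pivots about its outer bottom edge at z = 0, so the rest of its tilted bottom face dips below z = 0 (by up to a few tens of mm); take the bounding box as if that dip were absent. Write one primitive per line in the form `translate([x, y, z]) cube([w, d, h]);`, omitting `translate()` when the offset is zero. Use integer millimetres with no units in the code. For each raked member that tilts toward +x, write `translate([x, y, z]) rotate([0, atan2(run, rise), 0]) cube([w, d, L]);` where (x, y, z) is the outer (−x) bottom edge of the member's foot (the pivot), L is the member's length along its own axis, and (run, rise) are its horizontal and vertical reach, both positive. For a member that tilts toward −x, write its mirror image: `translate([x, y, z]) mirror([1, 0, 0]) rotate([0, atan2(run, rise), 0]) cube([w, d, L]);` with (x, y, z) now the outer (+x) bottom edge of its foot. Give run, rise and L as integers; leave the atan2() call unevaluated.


// leg length = √(189² + 840²) = 861
// right-leg outer foot x = 2·189 + 102 = 480
// beam min-corner = (189, 0, 840)
translate([189, 0, 840]) cube([102, 855, 41]);
translate([0, 61, 0]) rotate([0, atan2(189, 840), 0]) cube([28, 54, 861]);
translate([480, 61, 0]) mirror([1, 0, 0]) rotate([0, atan2(189, 840), 0]) cube([28, 54, 861]);
translate([0, 740, 0]) rotate([0, atan2(189, 840), 0]) cube([28, 54, 861]);
translate([480, 740, 0]) mirror([1, 0, 0]) rotate([0, atan2(189, 840), 0]) cube([28, 54, 861]);


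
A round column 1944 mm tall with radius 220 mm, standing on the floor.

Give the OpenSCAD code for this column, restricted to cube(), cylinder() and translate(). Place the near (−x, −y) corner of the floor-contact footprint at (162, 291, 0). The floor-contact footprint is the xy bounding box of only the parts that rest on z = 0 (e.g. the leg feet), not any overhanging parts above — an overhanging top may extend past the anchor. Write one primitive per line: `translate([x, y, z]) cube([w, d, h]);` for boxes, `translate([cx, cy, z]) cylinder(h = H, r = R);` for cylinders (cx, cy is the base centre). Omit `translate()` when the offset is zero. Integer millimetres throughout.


translate([382, 511, 0]) cylinder(h = 1944, r = 220);


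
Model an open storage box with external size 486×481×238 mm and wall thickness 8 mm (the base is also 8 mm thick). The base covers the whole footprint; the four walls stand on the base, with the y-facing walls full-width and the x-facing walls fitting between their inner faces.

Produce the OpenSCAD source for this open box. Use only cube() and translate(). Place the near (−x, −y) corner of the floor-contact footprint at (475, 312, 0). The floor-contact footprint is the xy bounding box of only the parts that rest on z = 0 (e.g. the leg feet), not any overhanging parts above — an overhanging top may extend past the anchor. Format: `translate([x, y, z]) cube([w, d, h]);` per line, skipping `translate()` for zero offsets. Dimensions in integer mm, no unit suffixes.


translate([475, 312, 0]) cube([486, 481, 8]);
translate([475, 312, 8]) cube([486, 8, 230]);
translate([475, 785, 8]) cube([486, 8, 230]);
translate([475, 320, 8]) cube([8, 465, 230]);
translate([953, 320, 8]) cube([8, 465, 230]);


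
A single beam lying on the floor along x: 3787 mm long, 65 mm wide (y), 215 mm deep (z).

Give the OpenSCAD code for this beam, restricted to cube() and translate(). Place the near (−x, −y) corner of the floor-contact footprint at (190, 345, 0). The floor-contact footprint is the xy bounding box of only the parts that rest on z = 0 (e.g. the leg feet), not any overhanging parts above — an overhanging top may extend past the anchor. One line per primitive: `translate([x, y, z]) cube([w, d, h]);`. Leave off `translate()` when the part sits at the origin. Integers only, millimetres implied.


translate([190, 345, 0]) cube([3787, 65, 215]);


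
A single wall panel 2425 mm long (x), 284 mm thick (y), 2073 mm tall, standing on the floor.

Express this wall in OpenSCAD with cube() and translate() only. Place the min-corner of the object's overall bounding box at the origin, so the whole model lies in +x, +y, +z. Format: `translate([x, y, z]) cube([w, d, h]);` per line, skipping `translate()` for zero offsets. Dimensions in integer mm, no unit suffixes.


cube([2425, 284, 2073]);


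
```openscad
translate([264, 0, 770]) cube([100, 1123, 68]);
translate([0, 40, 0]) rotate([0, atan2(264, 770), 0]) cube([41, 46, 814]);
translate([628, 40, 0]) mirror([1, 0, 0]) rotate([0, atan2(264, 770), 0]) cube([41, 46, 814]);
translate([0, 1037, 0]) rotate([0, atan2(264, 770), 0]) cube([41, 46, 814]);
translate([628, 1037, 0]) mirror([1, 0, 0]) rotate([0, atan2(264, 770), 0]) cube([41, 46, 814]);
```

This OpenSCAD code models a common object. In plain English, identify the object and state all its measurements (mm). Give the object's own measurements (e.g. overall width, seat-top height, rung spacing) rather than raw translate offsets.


A sawhorse. A 100×1123×68 mm beam (x, y, z) sits on two A-frame leg pairs. Each pair is two raked legs of 41×46 mm section (46 mm along y) splaying symmetrically in x. Each leg rises 770 mm vertically over 264 mm of horizontal reach and is 814 mm long along its own axis. Every leg's outer bottom edge rests on the floor and its outer top edge meets a bottom edge of the beam — the left legs (tilting toward +x) meet the beam's −x bottom edge, the right legs (their mirror images, tilting toward −x) meet its +x bottom edge — so the leg tops tuck under the beam, the beam's underside is 770 mm above the floor, and the feet are 628 mm apart outside-to-outside with the beam centred between them. The two leg pairs are set in 40 mm from either end of the beam.


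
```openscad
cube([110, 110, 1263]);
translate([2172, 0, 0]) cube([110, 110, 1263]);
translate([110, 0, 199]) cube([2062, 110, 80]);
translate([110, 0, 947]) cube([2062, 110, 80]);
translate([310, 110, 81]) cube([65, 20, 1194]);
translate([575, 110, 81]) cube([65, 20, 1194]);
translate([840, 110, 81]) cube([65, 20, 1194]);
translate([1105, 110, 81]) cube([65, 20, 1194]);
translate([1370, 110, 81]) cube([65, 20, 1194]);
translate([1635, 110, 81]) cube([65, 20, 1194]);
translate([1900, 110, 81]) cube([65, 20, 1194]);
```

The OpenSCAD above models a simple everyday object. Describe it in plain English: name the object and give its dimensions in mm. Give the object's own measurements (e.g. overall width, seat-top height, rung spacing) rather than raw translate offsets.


A fence section. Two 110×110 mm posts, 1263 mm tall, stand on the floor with a clear span of 2062 mm between their inner faces. Two horizontal rails of 110×80 mm section span the gap between the posts with their undersides at z = 199 mm and z = 947 mm, flush with the posts' −y face. 7 pickets, each 65 mm wide, 20 mm thick and 1194 mm tall, are fixed to the +y face of the rails with their bottoms at z = 81 mm, spaced across the span with a 200 mm gap after the −x post and between neighbouring pickets, with 207 mm left before the +x post.
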